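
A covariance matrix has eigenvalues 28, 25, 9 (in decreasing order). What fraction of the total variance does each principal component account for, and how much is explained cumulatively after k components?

Step 1 — total variance = trace(Sigma) = Σ λ_i = 28 + 25 + 9 = 62.

Step 2 — fraction explained by component i = λ_i / Σ λ:
  PC1: 28/62 = 0.4516
  PC2: 25/62 = 0.4032
  PC3: 9/62 = 0.1452

Step 3 — cumulative fraction after k components = (λ_1 + ... + λ_k) / Σ λ:
  k = 1: 28/62 = 0.4516
  k = 2: (28 + 25)/62 = 53/62 = 0.8548
  k = 3: (28 + 25 + 9)/62 = 62/62 = 1

Summary (fraction, with percent):

explained: PC1 0.4516 (45.16%), PC2 0.4032 (40.32%), PC3 0.1452 (14.52%);  cumulative: 0.4516, 0.8548, 1


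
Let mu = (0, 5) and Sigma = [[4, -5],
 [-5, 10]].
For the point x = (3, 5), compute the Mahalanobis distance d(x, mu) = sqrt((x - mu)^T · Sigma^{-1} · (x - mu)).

Step 1 — centre the observation: (x - mu) = (3, 0).

Step 2 — invert Sigma. det(Sigma) = 4·10 - (-5)² = 15.
  Sigma^{-1} = (1/det) · [[d, -b], [-b, a]] = [[0.6667, 0.3333],
 [0.3333, 0.2667]].

Step 3 — form the quadratic (x - mu)^T · Sigma^{-1} · (x - mu):
  Sigma^{-1} · (x - mu) = (2, 1).
  (x - mu)^T · [Sigma^{-1} · (x - mu)] = (3)·(2) + (0)·(1) = 6.

Step 4 — take square root: d = √(6) ≈ 2.4495.

d(x, mu) = √(6) ≈ 2.4495


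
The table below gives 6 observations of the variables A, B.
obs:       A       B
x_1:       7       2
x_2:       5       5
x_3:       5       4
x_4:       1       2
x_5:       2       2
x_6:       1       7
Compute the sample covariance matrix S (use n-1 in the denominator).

Step 1 — column means:
  mean(A) = (7 + 5 + 5 + 1 + 2 + 1) / 6 = 21/6 = 3.5
  mean(B) = (2 + 5 + 4 + 2 + 2 + 7) / 6 = 22/6 = 3.6667

Step 2 — sample covariance S[i,j] = (1/(n-1)) · Σ_k (x_{k,i} - mean_i) · (x_{k,j} - mean_j), with n-1 = 5.
  S[A,A] = ((3.5)·(3.5) + (1.5)·(1.5) + (1.5)·(1.5) + (-2.5)·(-2.5) + (-1.5)·(-1.5) + (-2.5)·(-2.5)) / 5 = 31.5/5 = 6.3
  S[A,B] = ((3.5)·(-1.6667) + (1.5)·(1.3333) + (1.5)·(0.3333) + (-2.5)·(-1.6667) + (-1.5)·(-1.6667) + (-2.5)·(3.3333)) / 5 = -5/5 = -1
  S[B,B] = ((-1.6667)·(-1.6667) + (1.3333)·(1.3333) + (0.3333)·(0.3333) + (-1.6667)·(-1.6667) + (-1.6667)·(-1.6667) + (3.3333)·(3.3333)) / 5 = 21.3333/5 = 4.2667

S is symmetric (S[j,i] = S[i,j]). Assembling:

S = [[6.3, -1],
 [-1, 4.2667]]


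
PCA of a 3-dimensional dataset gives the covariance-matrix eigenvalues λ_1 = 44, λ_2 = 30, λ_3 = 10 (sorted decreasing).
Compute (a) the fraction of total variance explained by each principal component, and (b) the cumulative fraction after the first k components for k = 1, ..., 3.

Step 1 — total variance = trace(Sigma) = Σ λ_i = 44 + 30 + 10 = 84.

Step 2 — fraction explained by component i = λ_i / Σ λ:
  PC1: 44/84 = 0.5238
  PC2: 30/84 = 0.3571
  PC3: 10/84 = 0.119

Step 3 — cumulative fraction after k components = (λ_1 + ... + λ_k) / Σ λ:
  k = 1: 44/84 = 0.5238
  k = 2: (44 + 30)/84 = 74/84 = 0.881
  k = 3: (44 + 30 + 10)/84 = 84/84 = 1

Summary (fraction, with percent):

explained: PC1 0.5238 (52.38%), PC2 0.3571 (35.71%), PC3 0.119 (11.9%);  cumulative: 0.5238, 0.881, 1


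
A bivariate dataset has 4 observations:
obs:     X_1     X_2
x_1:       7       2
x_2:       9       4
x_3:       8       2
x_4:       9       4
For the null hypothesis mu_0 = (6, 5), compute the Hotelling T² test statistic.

Step 1 — sample mean vector:
  mean(X_1) = (7 + 9 + 8 + 9) / 4 = 33/4 = 8.25
  mean(X_2) = (2 + 4 + 2 + 4) / 4 = 12/4 = 3
  x̄ = (8.25, 3),  deviation x̄ - mu_0 = (8.25, 3) - (6, 5) = (2.25, -2).

Step 2 — sample covariance matrix, S[i,j] = (1/(n-1)) · Σ_k (x_{k,i} - mean_i) · (x_{k,j} - mean_j), divisor n-1 = 3:
  S[X_1,X_1] = ((-1.25)·(-1.25) + (0.75)·(0.75) + (-0.25)·(-0.25) + (0.75)·(0.75)) / 3 = 2.75/3 = 0.9167
  S[X_1,X_2] = ((-1.25)·(-1) + (0.75)·(1) + (-0.25)·(-1) + (0.75)·(1)) / 3 = 3/3 = 1
  S[X_2,X_2] = ((-1)·(-1) + (1)·(1) + (-1)·(-1) + (1)·(1)) / 3 = 4/3 = 1.3333
  S = [[0.9167, 1],
 [1, 1.3333]].

Step 3 — invert S. det(S) = 0.9167·1.3333 - (1)² = 0.2222.
  S^{-1} = (1/det) · [[d, -b], [-b, a]] = [[6, -4.5],
 [-4.5, 4.125]].

Step 4 — quadratic form (x̄ - mu_0)^T · S^{-1} · (x̄ - mu_0):
  S^{-1} · (x̄ - mu_0) = (22.5, -18.375),
  (x̄ - mu_0)^T · [...] = (2.25)·(22.5) + (-2)·(-18.375) = 87.375.

Step 5 — scale by n: T² = 4 · 87.375 = 349.5.

T² ≈ 349.5


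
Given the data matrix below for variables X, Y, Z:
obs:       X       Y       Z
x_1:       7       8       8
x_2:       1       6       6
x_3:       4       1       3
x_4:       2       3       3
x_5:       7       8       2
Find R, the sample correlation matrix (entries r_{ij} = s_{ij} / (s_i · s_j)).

Step 1 — column means:
  mean(X) = (7 + 1 + 4 + 2 + 7) / 5 = 21/5 = 4.2
  mean(Y) = (8 + 6 + 1 + 3 + 8) / 5 = 26/5 = 5.2
  mean(Z) = (8 + 6 + 3 + 3 + 2) / 5 = 22/5 = 4.4

Step 2 — sample variances and covariances s[i,j] = (1/(n-1)) · Σ_k (x_{k,i} - mean_i) · (x_{k,j} - mean_j), with n-1 = 4:
  s[X,X] = ((2.8)·(2.8) + (-3.2)·(-3.2) + (-0.2)·(-0.2) + (-2.2)·(-2.2) + (2.8)·(2.8)) / 4 = 30.8/4 = 7.7
  s[X,Y] = ((2.8)·(2.8) + (-3.2)·(0.8) + (-0.2)·(-4.2) + (-2.2)·(-2.2) + (2.8)·(2.8)) / 4 = 18.8/4 = 4.7
  s[X,Z] = ((2.8)·(3.6) + (-3.2)·(1.6) + (-0.2)·(-1.4) + (-2.2)·(-1.4) + (2.8)·(-2.4)) / 4 = 1.6/4 = 0.4
  s[Y,Y] = ((2.8)·(2.8) + (0.8)·(0.8) + (-4.2)·(-4.2) + (-2.2)·(-2.2) + (2.8)·(2.8)) / 4 = 38.8/4 = 9.7
  s[Y,Z] = ((2.8)·(3.6) + (0.8)·(1.6) + (-4.2)·(-1.4) + (-2.2)·(-1.4) + (2.8)·(-2.4)) / 4 = 13.6/4 = 3.4
  s[Z,Z] = ((3.6)·(3.6) + (1.6)·(1.6) + (-1.4)·(-1.4) + (-1.4)·(-1.4) + (-2.4)·(-2.4)) / 4 = 25.2/4 = 6.3
  Sample standard deviations s_i = √(s[i,i]):
  s(X) = √(7.7) = 2.7749
  s(Y) = √(9.7) = 3.1145
  s(Z) = √(6.3) = 2.51

Step 3 — r_{ij} = s_{ij} / (s_i · s_j):
  r[X,X] = 1 (diagonal).
  r[X,Y] = 4.7 / (2.7749 · 3.1145) = 4.7 / 8.6423 = 0.5438
  r[X,Z] = 0.4 / (2.7749 · 2.51) = 0.4 / 6.9649 = 0.0574
  r[Y,Y] = 1 (diagonal).
  r[Y,Z] = 3.4 / (3.1145 · 2.51) = 3.4 / 7.8173 = 0.4349
  r[Z,Z] = 1 (diagonal).

R is symmetric with unit diagonal. Assembling:

R = [[1, 0.5438, 0.0574],
 [0.5438, 1, 0.4349],
 [0.0574, 0.4349, 1]]


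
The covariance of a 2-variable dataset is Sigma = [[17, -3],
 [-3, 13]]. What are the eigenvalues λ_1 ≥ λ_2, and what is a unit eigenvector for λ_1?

Step 1 — characteristic polynomial of 2×2 Sigma:
  det(Sigma - λI) = λ² - trace · λ + det = 0.
  trace = 17 + 13 = 30, det = 17·13 - (-3)² = 212.
Step 2 — discriminant:
  Δ = trace² - 4·det = 900 - 848 = 52.
Step 3 — eigenvalues:
  λ = (trace ± √Δ)/2 = (30 ± 7.2111)/2,
  λ_1 = 18.6056,  λ_2 = 11.3944.

Step 4 — unit eigenvector for λ_1: solve (Sigma - λ_1 I)v = 0. First row:
  (17 - 18.6056)·v_x + (-3)·v_y = 0, i.e. (-1.6056)·v_x + (-3)·v_y = 0,
  so v ∝ (b, λ_1 - a) = (-3, 1.6056); multiply by -1 so the first entry is positive: u = (3, -1.6056).
  ||u|| = √((3)² + (-1.6056)²) = √(11.5778) ≈ 3.4026,
  v_1 = u/||u|| ≈ (0.8817, -0.4719) (||v_1|| = 1).

λ_1 = 18.6056,  λ_2 = 11.3944;  v_1 ≈ (0.8817, -0.4719)


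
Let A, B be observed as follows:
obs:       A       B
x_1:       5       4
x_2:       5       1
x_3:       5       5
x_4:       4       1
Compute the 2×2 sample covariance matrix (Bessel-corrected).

Step 1 — column means:
  mean(A) = (5 + 5 + 5 + 4) / 4 = 19/4 = 4.75
  mean(B) = (4 + 1 + 5 + 1) / 4 = 11/4 = 2.75

Step 2 — sample covariance S[i,j] = (1/(n-1)) · Σ_k (x_{k,i} - mean_i) · (x_{k,j} - mean_j), with n-1 = 3.
  S[A,A] = ((0.25)·(0.25) + (0.25)·(0.25) + (0.25)·(0.25) + (-0.75)·(-0.75)) / 3 = 0.75/3 = 0.25
  S[A,B] = ((0.25)·(1.25) + (0.25)·(-1.75) + (0.25)·(2.25) + (-0.75)·(-1.75)) / 3 = 1.75/3 = 0.5833
  S[B,B] = ((1.25)·(1.25) + (-1.75)·(-1.75) + (2.25)·(2.25) + (-1.75)·(-1.75)) / 3 = 12.75/3 = 4.25

S is symmetric (S[j,i] = S[i,j]). Assembling:

S = [[0.25, 0.5833],
 [0.5833, 4.25]]


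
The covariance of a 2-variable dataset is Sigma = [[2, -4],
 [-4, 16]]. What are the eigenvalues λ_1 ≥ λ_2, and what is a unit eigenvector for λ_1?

Step 1 — characteristic polynomial of 2×2 Sigma:
  det(Sigma - λI) = λ² - trace · λ + det = 0.
  trace = 2 + 16 = 18, det = 2·16 - (-4)² = 16.
Step 2 — discriminant:
  Δ = trace² - 4·det = 324 - 64 = 260.
Step 3 — eigenvalues:
  λ = (trace ± √Δ)/2 = (18 ± 16.1245)/2,
  λ_1 = 17.0623,  λ_2 = 0.9377.

Step 4 — unit eigenvector for λ_1: solve (Sigma - λ_1 I)v = 0. First row:
  (2 - 17.0623)·v_x + (-4)·v_y = 0, i.e. (-15.0623)·v_x + (-4)·v_y = 0,
  so v ∝ (b, λ_1 - a) = (-4, 15.0623); multiply by -1 so the first entry is positive: u = (4, -15.0623).
  ||u|| = √((4)² + (-15.0623)²) = √(242.8716) ≈ 15.5843,
  v_1 = u/||u|| ≈ (0.2567, -0.9665) (||v_1|| = 1).

λ_1 = 17.0623,  λ_2 = 0.9377;  v_1 ≈ (0.2567, -0.9665)


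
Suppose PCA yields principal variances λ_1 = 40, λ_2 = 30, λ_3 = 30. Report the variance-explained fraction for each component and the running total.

Step 1 — total variance = trace(Sigma) = Σ λ_i = 40 + 30 + 30 = 100.

Step 2 — fraction explained by component i = λ_i / Σ λ:
  PC1: 40/100 = 0.4
  PC2: 30/100 = 0.3
  PC3: 30/100 = 0.3

Step 3 — cumulative fraction after k components = (λ_1 + ... + λ_k) / Σ λ:
  k = 1: 40/100 = 0.4
  k = 2: (40 + 30)/100 = 70/100 = 0.7
  k = 3: (40 + 30 + 30)/100 = 100/100 = 1

Summary (fraction, with percent):

explained: PC1 0.4 (40%), PC2 0.3 (30%), PC3 0.3 (30%);  cumulative: 0.4, 0.7, 1


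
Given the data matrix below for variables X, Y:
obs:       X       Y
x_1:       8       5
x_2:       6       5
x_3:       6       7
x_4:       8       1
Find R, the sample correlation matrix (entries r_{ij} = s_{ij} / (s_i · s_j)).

Step 1 — column means:
  mean(X) = (8 + 6 + 6 + 8) / 4 = 28/4 = 7
  mean(Y) = (5 + 5 + 7 + 1) / 4 = 18/4 = 4.5

Step 2 — sample variances and covariances s[i,j] = (1/(n-1)) · Σ_k (x_{k,i} - mean_i) · (x_{k,j} - mean_j), with n-1 = 3:
  s[X,X] = ((1)·(1) + (-1)·(-1) + (-1)·(-1) + (1)·(1)) / 3 = 4/3 = 1.3333
  s[X,Y] = ((1)·(0.5) + (-1)·(0.5) + (-1)·(2.5) + (1)·(-3.5)) / 3 = -6/3 = -2
  s[Y,Y] = ((0.5)·(0.5) + (0.5)·(0.5) + (2.5)·(2.5) + (-3.5)·(-3.5)) / 3 = 19/3 = 6.3333
  Sample standard deviations s_i = √(s[i,i]):
  s(X) = √(1.3333) = 1.1547
  s(Y) = √(6.3333) = 2.5166

Step 3 — r_{ij} = s_{ij} / (s_i · s_j):
  r[X,X] = 1 (diagonal).
  r[X,Y] = -2 / (1.1547 · 2.5166) = -2 / 2.9059 = -0.6882
  r[Y,Y] = 1 (diagonal).

R is symmetric with unit diagonal. Assembling:

R = [[1, -0.6882],
 [-0.6882, 1]]


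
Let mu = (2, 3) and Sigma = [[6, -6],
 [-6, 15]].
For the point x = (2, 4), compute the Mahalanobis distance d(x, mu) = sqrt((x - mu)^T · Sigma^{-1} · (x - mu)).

Step 1 — centre the observation: (x - mu) = (0, 1).

Step 2 — invert Sigma. det(Sigma) = 6·15 - (-6)² = 54.
  Sigma^{-1} = (1/det) · [[d, -b], [-b, a]] = [[0.2778, 0.1111],
 [0.1111, 0.1111]].

Step 3 — form the quadratic (x - mu)^T · Sigma^{-1} · (x - mu):
  Sigma^{-1} · (x - mu) = (0.1111, 0.1111).
  (x - mu)^T · [Sigma^{-1} · (x - mu)] = (0)·(0.1111) + (1)·(0.1111) = 0.1111.

Step 4 — take square root: d = √(0.1111) ≈ 0.3333.

d(x, mu) = √(0.1111) ≈ 0.3333


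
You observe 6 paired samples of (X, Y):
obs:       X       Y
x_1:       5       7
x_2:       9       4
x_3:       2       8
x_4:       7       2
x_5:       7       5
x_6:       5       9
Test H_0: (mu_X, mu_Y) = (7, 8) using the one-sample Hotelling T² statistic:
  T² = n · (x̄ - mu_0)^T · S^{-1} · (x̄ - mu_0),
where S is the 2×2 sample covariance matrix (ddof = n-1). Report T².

Step 1 — sample mean vector:
  mean(X) = (5 + 9 + 2 + 7 + 7 + 5) / 6 = 35/6 = 5.8333
  mean(Y) = (7 + 4 + 8 + 2 + 5 + 9) / 6 = 35/6 = 5.8333
  x̄ = (5.8333, 5.8333),  deviation x̄ - mu_0 = (5.8333, 5.8333) - (7, 8) = (-1.1667, -2.1667).

Step 2 — sample covariance matrix, S[i,j] = (1/(n-1)) · Σ_k (x_{k,i} - mean_i) · (x_{k,j} - mean_j), divisor n-1 = 5:
  S[X,X] = ((-0.8333)·(-0.8333) + (3.1667)·(3.1667) + (-3.8333)·(-3.8333) + (1.1667)·(1.1667) + (1.1667)·(1.1667) + (-0.8333)·(-0.8333)) / 5 = 28.8333/5 = 5.7667
  S[X,Y] = ((-0.8333)·(1.1667) + (3.1667)·(-1.8333) + (-3.8333)·(2.1667) + (1.1667)·(-3.8333) + (1.1667)·(-0.8333) + (-0.8333)·(3.1667)) / 5 = -23.1667/5 = -4.6333
  S[Y,Y] = ((1.1667)·(1.1667) + (-1.8333)·(-1.8333) + (2.1667)·(2.1667) + (-3.8333)·(-3.8333) + (-0.8333)·(-0.8333) + (3.1667)·(3.1667)) / 5 = 34.8333/5 = 6.9667
  S = [[5.7667, -4.6333],
 [-4.6333, 6.9667]].

Step 3 — invert S. det(S) = 5.7667·6.9667 - (-4.6333)² = 18.7067.
  S^{-1} = (1/det) · [[d, -b], [-b, a]] = [[0.3724, 0.2477],
 [0.2477, 0.3083]].

Step 4 — quadratic form (x̄ - mu_0)^T · S^{-1} · (x̄ - mu_0):
  S^{-1} · (x̄ - mu_0) = (-0.9711, -0.9569),
  (x̄ - mu_0)^T · [...] = (-1.1667)·(-0.9711) + (-2.1667)·(-0.9569) = 3.2062.

Step 5 — scale by n: T² = 6 · 3.2062 = 19.2373.

T² ≈ 19.2373


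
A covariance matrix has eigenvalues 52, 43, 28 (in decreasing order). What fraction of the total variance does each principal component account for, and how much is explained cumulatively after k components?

Step 1 — total variance = trace(Sigma) = Σ λ_i = 52 + 43 + 28 = 123.

Step 2 — fraction explained by component i = λ_i / Σ λ:
  PC1: 52/123 = 0.4228
  PC2: 43/123 = 0.3496
  PC3: 28/123 = 0.2276

Step 3 — cumulative fraction after k components = (λ_1 + ... + λ_k) / Σ λ:
  k = 1: 52/123 = 0.4228
  k = 2: (52 + 43)/123 = 95/123 = 0.7724
  k = 3: (52 + 43 + 28)/123 = 123/123 = 1

Summary (fraction, with percent):

explained: PC1 0.4228 (42.28%), PC2 0.3496 (34.96%), PC3 0.2276 (22.76%);  cumulative: 0.4228, 0.7724, 1


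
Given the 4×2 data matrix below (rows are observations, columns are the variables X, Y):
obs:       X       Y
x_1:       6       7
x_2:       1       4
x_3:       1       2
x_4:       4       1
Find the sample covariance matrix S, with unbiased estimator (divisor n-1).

Step 1 — column means:
  mean(X) = (6 + 1 + 1 + 4) / 4 = 12/4 = 3
  mean(Y) = (7 + 4 + 2 + 1) / 4 = 14/4 = 3.5

Step 2 — sample covariance S[i,j] = (1/(n-1)) · Σ_k (x_{k,i} - mean_i) · (x_{k,j} - mean_j), with n-1 = 3.
  S[X,X] = ((3)·(3) + (-2)·(-2) + (-2)·(-2) + (1)·(1)) / 3 = 18/3 = 6
  S[X,Y] = ((3)·(3.5) + (-2)·(0.5) + (-2)·(-1.5) + (1)·(-2.5)) / 3 = 10/3 = 3.3333
  S[Y,Y] = ((3.5)·(3.5) + (0.5)·(0.5) + (-1.5)·(-1.5) + (-2.5)·(-2.5)) / 3 = 21/3 = 7

S is symmetric (S[j,i] = S[i,j]). Assembling:

S = [[6, 3.3333],
 [3.3333, 7]]


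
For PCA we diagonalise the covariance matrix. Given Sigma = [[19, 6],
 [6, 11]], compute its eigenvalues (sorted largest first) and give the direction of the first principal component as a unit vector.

Step 1 — characteristic polynomial of 2×2 Sigma:
  det(Sigma - λI) = λ² - trace · λ + det = 0.
  trace = 19 + 11 = 30, det = 19·11 - (6)² = 173.
Step 2 — discriminant:
  Δ = trace² - 4·det = 900 - 692 = 208.
Step 3 — eigenvalues:
  λ = (trace ± √Δ)/2 = (30 ± 14.4222)/2,
  λ_1 = 22.2111,  λ_2 = 7.7889.

Step 4 — unit eigenvector for λ_1: solve (Sigma - λ_1 I)v = 0. First row:
  (19 - 22.2111)·v_x + (6)·v_y = 0, i.e. (-3.2111)·v_x + (6)·v_y = 0,
  so v ∝ (b, λ_1 - a) = (6, 3.2111) = u.
  ||u|| = √((6)² + (3.2111)²) = √(46.3112) ≈ 6.8052,
  v_1 = u/||u|| ≈ (0.8817, 0.4719) (||v_1|| = 1).

λ_1 = 22.2111,  λ_2 = 7.7889;  v_1 ≈ (0.8817, 0.4719)


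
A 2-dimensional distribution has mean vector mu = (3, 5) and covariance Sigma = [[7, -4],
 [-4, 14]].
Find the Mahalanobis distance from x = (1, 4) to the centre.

Step 1 — centre the observation: (x - mu) = (-2, -1).

Step 2 — invert Sigma. det(Sigma) = 7·14 - (-4)² = 82.
  Sigma^{-1} = (1/det) · [[d, -b], [-b, a]] = [[0.1707, 0.0488],
 [0.0488, 0.0854]].

Step 3 — form the quadratic (x - mu)^T · Sigma^{-1} · (x - mu):
  Sigma^{-1} · (x - mu) = (-0.3902, -0.1829).
  (x - mu)^T · [Sigma^{-1} · (x - mu)] = (-2)·(-0.3902) + (-1)·(-0.1829) = 0.9634.

Step 4 — take square root: d = √(0.9634) ≈ 0.9815.

d(x, mu) = √(0.9634) ≈ 0.9815


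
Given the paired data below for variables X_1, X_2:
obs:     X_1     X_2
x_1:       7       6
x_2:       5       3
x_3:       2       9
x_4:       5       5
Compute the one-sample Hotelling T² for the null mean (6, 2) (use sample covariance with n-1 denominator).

Step 1 — sample mean vector:
  mean(X_1) = (7 + 5 + 2 + 5) / 4 = 19/4 = 4.75
  mean(X_2) = (6 + 3 + 9 + 5) / 4 = 23/4 = 5.75
  x̄ = (4.75, 5.75),  deviation x̄ - mu_0 = (4.75, 5.75) - (6, 2) = (-1.25, 3.75).

Step 2 — sample covariance matrix, S[i,j] = (1/(n-1)) · Σ_k (x_{k,i} - mean_i) · (x_{k,j} - mean_j), divisor n-1 = 3:
  S[X_1,X_1] = ((2.25)·(2.25) + (0.25)·(0.25) + (-2.75)·(-2.75) + (0.25)·(0.25)) / 3 = 12.75/3 = 4.25
  S[X_1,X_2] = ((2.25)·(0.25) + (0.25)·(-2.75) + (-2.75)·(3.25) + (0.25)·(-0.75)) / 3 = -9.25/3 = -3.0833
  S[X_2,X_2] = ((0.25)·(0.25) + (-2.75)·(-2.75) + (3.25)·(3.25) + (-0.75)·(-0.75)) / 3 = 18.75/3 = 6.25
  S = [[4.25, -3.0833],
 [-3.0833, 6.25]].

Step 3 — invert S. det(S) = 4.25·6.25 - (-3.0833)² = 17.0556.
  S^{-1} = (1/det) · [[d, -b], [-b, a]] = [[0.3664, 0.1808],
 [0.1808, 0.2492]].

Step 4 — quadratic form (x̄ - mu_0)^T · S^{-1} · (x̄ - mu_0):
  S^{-1} · (x̄ - mu_0) = (0.2199, 0.7085),
  (x̄ - mu_0)^T · [...] = (-1.25)·(0.2199) + (3.75)·(0.7085) = 2.3819.

Step 5 — scale by n: T² = 4 · 2.3819 = 9.5277.

T² ≈ 9.5277


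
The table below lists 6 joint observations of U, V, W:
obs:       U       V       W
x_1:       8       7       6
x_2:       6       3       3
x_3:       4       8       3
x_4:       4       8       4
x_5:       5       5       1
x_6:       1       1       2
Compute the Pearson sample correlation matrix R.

Step 1 — column means:
  mean(U) = (8 + 6 + 4 + 4 + 5 + 1) / 6 = 28/6 = 4.6667
  mean(V) = (7 + 3 + 8 + 8 + 5 + 1) / 6 = 32/6 = 5.3333
  mean(W) = (6 + 3 + 3 + 4 + 1 + 2) / 6 = 19/6 = 3.1667

Step 2 — sample variances and covariances s[i,j] = (1/(n-1)) · Σ_k (x_{k,i} - mean_i) · (x_{k,j} - mean_j), with n-1 = 5:
  s[U,U] = ((3.3333)·(3.3333) + (1.3333)·(1.3333) + (-0.6667)·(-0.6667) + (-0.6667)·(-0.6667) + (0.3333)·(0.3333) + (-3.6667)·(-3.6667)) / 5 = 27.3333/5 = 5.4667
  s[U,V] = ((3.3333)·(1.6667) + (1.3333)·(-2.3333) + (-0.6667)·(2.6667) + (-0.6667)·(2.6667) + (0.3333)·(-0.3333) + (-3.6667)·(-4.3333)) / 5 = 14.6667/5 = 2.9333
  s[U,W] = ((3.3333)·(2.8333) + (1.3333)·(-0.1667) + (-0.6667)·(-0.1667) + (-0.6667)·(0.8333) + (0.3333)·(-2.1667) + (-3.6667)·(-1.1667)) / 5 = 12.3333/5 = 2.4667
  s[V,V] = ((1.6667)·(1.6667) + (-2.3333)·(-2.3333) + (2.6667)·(2.6667) + (2.6667)·(2.6667) + (-0.3333)·(-0.3333) + (-4.3333)·(-4.3333)) / 5 = 41.3333/5 = 8.2667
  s[V,W] = ((1.6667)·(2.8333) + (-2.3333)·(-0.1667) + (2.6667)·(-0.1667) + (2.6667)·(0.8333) + (-0.3333)·(-2.1667) + (-4.3333)·(-1.1667)) / 5 = 12.6667/5 = 2.5333
  s[W,W] = ((2.8333)·(2.8333) + (-0.1667)·(-0.1667) + (-0.1667)·(-0.1667) + (0.8333)·(0.8333) + (-2.1667)·(-2.1667) + (-1.1667)·(-1.1667)) / 5 = 14.8333/5 = 2.9667
  Sample standard deviations s_i = √(s[i,i]):
  s(U) = √(5.4667) = 2.3381
  s(V) = √(8.2667) = 2.8752
  s(W) = √(2.9667) = 1.7224

Step 3 — r_{ij} = s_{ij} / (s_i · s_j):
  r[U,U] = 1 (diagonal).
  r[U,V] = 2.9333 / (2.3381 · 2.8752) = 2.9333 / 6.7224 = 0.4363
  r[U,W] = 2.4667 / (2.3381 · 1.7224) = 2.4667 / 4.0271 = 0.6125
  r[V,V] = 1 (diagonal).
  r[V,W] = 2.5333 / (2.8752 · 1.7224) = 2.5333 / 4.9522 = 0.5116
  r[W,W] = 1 (diagonal).

R is symmetric with unit diagonal. Assembling:

R = [[1, 0.4363, 0.6125],
 [0.4363, 1, 0.5116],
 [0.6125, 0.5116, 1]]


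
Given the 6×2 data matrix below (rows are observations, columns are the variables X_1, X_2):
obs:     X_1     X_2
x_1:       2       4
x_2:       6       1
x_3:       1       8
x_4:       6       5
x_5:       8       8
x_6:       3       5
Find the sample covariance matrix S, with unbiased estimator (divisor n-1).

Step 1 — column means:
  mean(X_1) = (2 + 6 + 1 + 6 + 8 + 3) / 6 = 26/6 = 4.3333
  mean(X_2) = (4 + 1 + 8 + 5 + 8 + 5) / 6 = 31/6 = 5.1667

Step 2 — sample covariance S[i,j] = (1/(n-1)) · Σ_k (x_{k,i} - mean_i) · (x_{k,j} - mean_j), with n-1 = 5.
  S[X_1,X_1] = ((-2.3333)·(-2.3333) + (1.6667)·(1.6667) + (-3.3333)·(-3.3333) + (1.6667)·(1.6667) + (3.6667)·(3.6667) + (-1.3333)·(-1.3333)) / 5 = 37.3333/5 = 7.4667
  S[X_1,X_2] = ((-2.3333)·(-1.1667) + (1.6667)·(-4.1667) + (-3.3333)·(2.8333) + (1.6667)·(-0.1667) + (3.6667)·(2.8333) + (-1.3333)·(-0.1667)) / 5 = -3.3333/5 = -0.6667
  S[X_2,X_2] = ((-1.1667)·(-1.1667) + (-4.1667)·(-4.1667) + (2.8333)·(2.8333) + (-0.1667)·(-0.1667) + (2.8333)·(2.8333) + (-0.1667)·(-0.1667)) / 5 = 34.8333/5 = 6.9667

S is symmetric (S[j,i] = S[i,j]). Assembling:

S = [[7.4667, -0.6667],
 [-0.6667, 6.9667]]


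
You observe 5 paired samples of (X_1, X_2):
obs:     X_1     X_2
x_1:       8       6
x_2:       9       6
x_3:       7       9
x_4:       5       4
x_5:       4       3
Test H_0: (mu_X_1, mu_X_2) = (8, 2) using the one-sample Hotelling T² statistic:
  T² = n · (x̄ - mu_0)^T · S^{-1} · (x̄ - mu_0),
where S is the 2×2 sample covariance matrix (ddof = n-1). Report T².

Step 1 — sample mean vector:
  mean(X_1) = (8 + 9 + 7 + 5 + 4) / 5 = 33/5 = 6.6
  mean(X_2) = (6 + 6 + 9 + 4 + 3) / 5 = 28/5 = 5.6
  x̄ = (6.6, 5.6),  deviation x̄ - mu_0 = (6.6, 5.6) - (8, 2) = (-1.4, 3.6).

Step 2 — sample covariance matrix, S[i,j] = (1/(n-1)) · Σ_k (x_{k,i} - mean_i) · (x_{k,j} - mean_j), divisor n-1 = 4:
  S[X_1,X_1] = ((1.4)·(1.4) + (2.4)·(2.4) + (0.4)·(0.4) + (-1.6)·(-1.6) + (-2.6)·(-2.6)) / 4 = 17.2/4 = 4.3
  S[X_1,X_2] = ((1.4)·(0.4) + (2.4)·(0.4) + (0.4)·(3.4) + (-1.6)·(-1.6) + (-2.6)·(-2.6)) / 4 = 12.2/4 = 3.05
  S[X_2,X_2] = ((0.4)·(0.4) + (0.4)·(0.4) + (3.4)·(3.4) + (-1.6)·(-1.6) + (-2.6)·(-2.6)) / 4 = 21.2/4 = 5.3
  S = [[4.3, 3.05],
 [3.05, 5.3]].

Step 3 — invert S. det(S) = 4.3·5.3 - (3.05)² = 13.4875.
  S^{-1} = (1/det) · [[d, -b], [-b, a]] = [[0.393, -0.2261],
 [-0.2261, 0.3188]].

Step 4 — quadratic form (x̄ - mu_0)^T · S^{-1} · (x̄ - mu_0):
  S^{-1} · (x̄ - mu_0) = (-1.3642, 1.4643),
  (x̄ - mu_0)^T · [...] = (-1.4)·(-1.3642) + (3.6)·(1.4643) = 7.1815.

Step 5 — scale by n: T² = 5 · 7.1815 = 35.9073.

T² ≈ 35.9073


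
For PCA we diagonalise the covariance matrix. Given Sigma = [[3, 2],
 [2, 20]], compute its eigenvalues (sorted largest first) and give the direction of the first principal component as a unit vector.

Step 1 — characteristic polynomial of 2×2 Sigma:
  det(Sigma - λI) = λ² - trace · λ + det = 0.
  trace = 3 + 20 = 23, det = 3·20 - (2)² = 56.
Step 2 — discriminant:
  Δ = trace² - 4·det = 529 - 224 = 305.
Step 3 — eigenvalues:
  λ = (trace ± √Δ)/2 = (23 ± 17.4642)/2,
  λ_1 = 20.2321,  λ_2 = 2.7679.

Step 4 — unit eigenvector for λ_1: solve (Sigma - λ_1 I)v = 0. First row:
  (3 - 20.2321)·v_x + (2)·v_y = 0, i.e. (-17.2321)·v_x + (2)·v_y = 0,
  so v ∝ (b, λ_1 - a) = (2, 17.2321) = u.
  ||u|| = √((2)² + (17.2321)²) = √(300.9461) ≈ 17.3478,
  v_1 = u/||u|| ≈ (0.1153, 0.9933) (||v_1|| = 1).

λ_1 = 20.2321,  λ_2 = 2.7679;  v_1 ≈ (0.1153, 0.9933)


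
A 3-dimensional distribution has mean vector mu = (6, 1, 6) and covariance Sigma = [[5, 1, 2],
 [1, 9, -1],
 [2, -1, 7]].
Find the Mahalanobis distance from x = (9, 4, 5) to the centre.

Step 1 — centre the observation: (x - mu) = (3, 3, -1).

Step 2 — invert Sigma (cofactor / det for 3×3, or solve directly):
  Sigma^{-1} = [[0.2357, -0.0342, -0.0722],
 [-0.0342, 0.1179, 0.0266],
 [-0.0722, 0.0266, 0.1673]].

Step 3 — form the quadratic (x - mu)^T · Sigma^{-1} · (x - mu):
  Sigma^{-1} · (x - mu) = (0.6768, 0.2243, -0.3042).
  (x - mu)^T · [Sigma^{-1} · (x - mu)] = (3)·(0.6768) + (3)·(0.2243) + (-1)·(-0.3042) = 3.0076.

Step 4 — take square root: d = √(3.0076) ≈ 1.7342.

d(x, mu) = √(3.0076) ≈ 1.7342


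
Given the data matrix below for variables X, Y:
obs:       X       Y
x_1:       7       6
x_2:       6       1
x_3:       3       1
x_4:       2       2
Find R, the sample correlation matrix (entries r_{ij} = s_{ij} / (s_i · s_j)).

Step 1 — column means:
  mean(X) = (7 + 6 + 3 + 2) / 4 = 18/4 = 4.5
  mean(Y) = (6 + 1 + 1 + 2) / 4 = 10/4 = 2.5

Step 2 — sample variances and covariances s[i,j] = (1/(n-1)) · Σ_k (x_{k,i} - mean_i) · (x_{k,j} - mean_j), with n-1 = 3:
  s[X,X] = ((2.5)·(2.5) + (1.5)·(1.5) + (-1.5)·(-1.5) + (-2.5)·(-2.5)) / 3 = 17/3 = 5.6667
  s[X,Y] = ((2.5)·(3.5) + (1.5)·(-1.5) + (-1.5)·(-1.5) + (-2.5)·(-0.5)) / 3 = 10/3 = 3.3333
  s[Y,Y] = ((3.5)·(3.5) + (-1.5)·(-1.5) + (-1.5)·(-1.5) + (-0.5)·(-0.5)) / 3 = 17/3 = 5.6667
  Sample standard deviations s_i = √(s[i,i]):
  s(X) = √(5.6667) = 2.3805
  s(Y) = √(5.6667) = 2.3805

Step 3 — r_{ij} = s_{ij} / (s_i · s_j):
  r[X,X] = 1 (diagonal).
  r[X,Y] = 3.3333 / (2.3805 · 2.3805) = 3.3333 / 5.6667 = 0.5882
  r[Y,Y] = 1 (diagonal).

R is symmetric with unit diagonal. Assembling:

R = [[1, 0.5882],
 [0.5882, 1]]


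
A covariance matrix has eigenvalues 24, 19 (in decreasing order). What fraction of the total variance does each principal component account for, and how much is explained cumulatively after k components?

Step 1 — total variance = trace(Sigma) = Σ λ_i = 24 + 19 = 43.

Step 2 — fraction explained by component i = λ_i / Σ λ:
  PC1: 24/43 = 0.5581
  PC2: 19/43 = 0.4419

Step 3 — cumulative fraction after k components = (λ_1 + ... + λ_k) / Σ λ:
  k = 1: 24/43 = 0.5581
  k = 2: (24 + 19)/43 = 43/43 = 1

Summary (fraction, with percent):

explained: PC1 0.5581 (55.81%), PC2 0.4419 (44.19%);  cumulative: 0.5581, 1


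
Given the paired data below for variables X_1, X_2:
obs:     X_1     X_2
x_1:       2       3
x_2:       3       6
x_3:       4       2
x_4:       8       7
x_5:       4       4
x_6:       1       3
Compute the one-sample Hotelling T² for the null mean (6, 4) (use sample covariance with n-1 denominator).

Step 1 — sample mean vector:
  mean(X_1) = (2 + 3 + 4 + 8 + 4 + 1) / 6 = 22/6 = 3.6667
  mean(X_2) = (3 + 6 + 2 + 7 + 4 + 3) / 6 = 25/6 = 4.1667
  x̄ = (3.6667, 4.1667),  deviation x̄ - mu_0 = (3.6667, 4.1667) - (6, 4) = (-2.3333, 0.1667).

Step 2 — sample covariance matrix, S[i,j] = (1/(n-1)) · Σ_k (x_{k,i} - mean_i) · (x_{k,j} - mean_j), divisor n-1 = 5:
  S[X_1,X_1] = ((-1.6667)·(-1.6667) + (-0.6667)·(-0.6667) + (0.3333)·(0.3333) + (4.3333)·(4.3333) + (0.3333)·(0.3333) + (-2.6667)·(-2.6667)) / 5 = 29.3333/5 = 5.8667
  S[X_1,X_2] = ((-1.6667)·(-1.1667) + (-0.6667)·(1.8333) + (0.3333)·(-2.1667) + (4.3333)·(2.8333) + (0.3333)·(-0.1667) + (-2.6667)·(-1.1667)) / 5 = 15.3333/5 = 3.0667
  S[X_2,X_2] = ((-1.1667)·(-1.1667) + (1.8333)·(1.8333) + (-2.1667)·(-2.1667) + (2.8333)·(2.8333) + (-0.1667)·(-0.1667) + (-1.1667)·(-1.1667)) / 5 = 18.8333/5 = 3.7667
  S = [[5.8667, 3.0667],
 [3.0667, 3.7667]].

Step 3 — invert S. det(S) = 5.8667·3.7667 - (3.0667)² = 12.6933.
  S^{-1} = (1/det) · [[d, -b], [-b, a]] = [[0.2967, -0.2416],
 [-0.2416, 0.4622]].

Step 4 — quadratic form (x̄ - mu_0)^T · S^{-1} · (x̄ - mu_0):
  S^{-1} · (x̄ - mu_0) = (-0.7327, 0.6408),
  (x̄ - mu_0)^T · [...] = (-2.3333)·(-0.7327) + (0.1667)·(0.6408) = 1.8164.

Step 5 — scale by n: T² = 6 · 1.8164 = 10.8981.

T² ≈ 10.8981


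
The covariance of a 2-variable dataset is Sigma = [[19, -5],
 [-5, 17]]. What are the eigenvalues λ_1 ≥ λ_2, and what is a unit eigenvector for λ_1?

Step 1 — characteristic polynomial of 2×2 Sigma:
  det(Sigma - λI) = λ² - trace · λ + det = 0.
  trace = 19 + 17 = 36, det = 19·17 - (-5)² = 298.
Step 2 — discriminant:
  Δ = trace² - 4·det = 1296 - 1192 = 104.
Step 3 — eigenvalues:
  λ = (trace ± √Δ)/2 = (36 ± 10.198)/2,
  λ_1 = 23.099,  λ_2 = 12.901.

Step 4 — unit eigenvector for λ_1: solve (Sigma - λ_1 I)v = 0. First row:
  (19 - 23.099)·v_x + (-5)·v_y = 0, i.e. (-4.099)·v_x + (-5)·v_y = 0,
  so v ∝ (b, λ_1 - a) = (-5, 4.099); multiply by -1 so the first entry is positive: u = (5, -4.099).
  ||u|| = √((5)² + (-4.099)²) = √(41.802) ≈ 6.4654,
  v_1 = u/||u|| ≈ (0.7733, -0.634) (||v_1|| = 1).

λ_1 = 23.099,  λ_2 = 12.901;  v_1 ≈ (0.7733, -0.634)


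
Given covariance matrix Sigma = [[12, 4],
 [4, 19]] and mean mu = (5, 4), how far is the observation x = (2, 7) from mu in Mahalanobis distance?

Step 1 — centre the observation: (x - mu) = (-3, 3).

Step 2 — invert Sigma. det(Sigma) = 12·19 - (4)² = 212.
  Sigma^{-1} = (1/det) · [[d, -b], [-b, a]] = [[0.0896, -0.0189],
 [-0.0189, 0.0566]].

Step 3 — form the quadratic (x - mu)^T · Sigma^{-1} · (x - mu):
  Sigma^{-1} · (x - mu) = (-0.3255, 0.2264).
  (x - mu)^T · [Sigma^{-1} · (x - mu)] = (-3)·(-0.3255) + (3)·(0.2264) = 1.6557.

Step 4 — take square root: d = √(1.6557) ≈ 1.2867.

d(x, mu) = √(1.6557) ≈ 1.2867


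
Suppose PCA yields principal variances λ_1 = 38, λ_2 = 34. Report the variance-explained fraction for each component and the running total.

Step 1 — total variance = trace(Sigma) = Σ λ_i = 38 + 34 = 72.

Step 2 — fraction explained by component i = λ_i / Σ λ:
  PC1: 38/72 = 0.5278
  PC2: 34/72 = 0.4722

Step 3 — cumulative fraction after k components = (λ_1 + ... + λ_k) / Σ λ:
  k = 1: 38/72 = 0.5278
  k = 2: (38 + 34)/72 = 72/72 = 1

Summary (fraction, with percent):

explained: PC1 0.5278 (52.78%), PC2 0.4722 (47.22%);  cumulative: 0.5278, 1


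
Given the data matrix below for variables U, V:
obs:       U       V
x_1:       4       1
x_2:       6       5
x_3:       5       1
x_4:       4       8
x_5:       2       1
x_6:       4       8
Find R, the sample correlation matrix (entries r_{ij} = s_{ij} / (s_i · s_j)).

Step 1 — column means:
  mean(U) = (4 + 6 + 5 + 4 + 2 + 4) / 6 = 25/6 = 4.1667
  mean(V) = (1 + 5 + 1 + 8 + 1 + 8) / 6 = 24/6 = 4

Step 2 — sample variances and covariances s[i,j] = (1/(n-1)) · Σ_k (x_{k,i} - mean_i) · (x_{k,j} - mean_j), with n-1 = 5:
  s[U,U] = ((-0.1667)·(-0.1667) + (1.8333)·(1.8333) + (0.8333)·(0.8333) + (-0.1667)·(-0.1667) + (-2.1667)·(-2.1667) + (-0.1667)·(-0.1667)) / 5 = 8.8333/5 = 1.7667
  s[U,V] = ((-0.1667)·(-3) + (1.8333)·(1) + (0.8333)·(-3) + (-0.1667)·(4) + (-2.1667)·(-3) + (-0.1667)·(4)) / 5 = 5/5 = 1
  s[V,V] = ((-3)·(-3) + (1)·(1) + (-3)·(-3) + (4)·(4) + (-3)·(-3) + (4)·(4)) / 5 = 60/5 = 12
  Sample standard deviations s_i = √(s[i,i]):
  s(U) = √(1.7667) = 1.3292
  s(V) = √(12) = 3.4641

Step 3 — r_{ij} = s_{ij} / (s_i · s_j):
  r[U,U] = 1 (diagonal).
  r[U,V] = 1 / (1.3292 · 3.4641) = 1 / 4.6043 = 0.2172
  r[V,V] = 1 (diagonal).

R is symmetric with unit diagonal. Assembling:

R = [[1, 0.2172],
 [0.2172, 1]]


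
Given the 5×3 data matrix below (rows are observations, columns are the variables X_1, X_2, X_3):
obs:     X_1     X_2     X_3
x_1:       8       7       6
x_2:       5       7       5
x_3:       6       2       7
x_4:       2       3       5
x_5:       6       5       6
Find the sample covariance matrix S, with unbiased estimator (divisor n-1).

Step 1 — column means:
  mean(X_1) = (8 + 5 + 6 + 2 + 6) / 5 = 27/5 = 5.4
  mean(X_2) = (7 + 7 + 2 + 3 + 5) / 5 = 24/5 = 4.8
  mean(X_3) = (6 + 5 + 7 + 5 + 6) / 5 = 29/5 = 5.8

Step 2 — sample covariance S[i,j] = (1/(n-1)) · Σ_k (x_{k,i} - mean_i) · (x_{k,j} - mean_j), with n-1 = 4.
  S[X_1,X_1] = ((2.6)·(2.6) + (-0.4)·(-0.4) + (0.6)·(0.6) + (-3.4)·(-3.4) + (0.6)·(0.6)) / 4 = 19.2/4 = 4.8
  S[X_1,X_2] = ((2.6)·(2.2) + (-0.4)·(2.2) + (0.6)·(-2.8) + (-3.4)·(-1.8) + (0.6)·(0.2)) / 4 = 9.4/4 = 2.35
  S[X_1,X_3] = ((2.6)·(0.2) + (-0.4)·(-0.8) + (0.6)·(1.2) + (-3.4)·(-0.8) + (0.6)·(0.2)) / 4 = 4.4/4 = 1.1
  S[X_2,X_2] = ((2.2)·(2.2) + (2.2)·(2.2) + (-2.8)·(-2.8) + (-1.8)·(-1.8) + (0.2)·(0.2)) / 4 = 20.8/4 = 5.2
  S[X_2,X_3] = ((2.2)·(0.2) + (2.2)·(-0.8) + (-2.8)·(1.2) + (-1.8)·(-0.8) + (0.2)·(0.2)) / 4 = -3.2/4 = -0.8
  S[X_3,X_3] = ((0.2)·(0.2) + (-0.8)·(-0.8) + (1.2)·(1.2) + (-0.8)·(-0.8) + (0.2)·(0.2)) / 4 = 2.8/4 = 0.7

S is symmetric (S[j,i] = S[i,j]). Assembling:

S = [[4.8, 2.35, 1.1],
 [2.35, 5.2, -0.8],
 [1.1, -0.8, 0.7]]


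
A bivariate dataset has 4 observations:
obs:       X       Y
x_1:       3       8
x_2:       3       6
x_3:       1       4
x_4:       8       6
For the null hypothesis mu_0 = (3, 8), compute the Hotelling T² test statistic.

Step 1 — sample mean vector:
  mean(X) = (3 + 3 + 1 + 8) / 4 = 15/4 = 3.75
  mean(Y) = (8 + 6 + 4 + 6) / 4 = 24/4 = 6
  x̄ = (3.75, 6),  deviation x̄ - mu_0 = (3.75, 6) - (3, 8) = (0.75, -2).

Step 2 — sample covariance matrix, S[i,j] = (1/(n-1)) · Σ_k (x_{k,i} - mean_i) · (x_{k,j} - mean_j), divisor n-1 = 3:
  S[X,X] = ((-0.75)·(-0.75) + (-0.75)·(-0.75) + (-2.75)·(-2.75) + (4.25)·(4.25)) / 3 = 26.75/3 = 8.9167
  S[X,Y] = ((-0.75)·(2) + (-0.75)·(0) + (-2.75)·(-2) + (4.25)·(0)) / 3 = 4/3 = 1.3333
  S[Y,Y] = ((2)·(2) + (0)·(0) + (-2)·(-2) + (0)·(0)) / 3 = 8/3 = 2.6667
  S = [[8.9167, 1.3333],
 [1.3333, 2.6667]].

Step 3 — invert S. det(S) = 8.9167·2.6667 - (1.3333)² = 22.
  S^{-1} = (1/det) · [[d, -b], [-b, a]] = [[0.1212, -0.0606],
 [-0.0606, 0.4053]].

Step 4 — quadratic form (x̄ - mu_0)^T · S^{-1} · (x̄ - mu_0):
  S^{-1} · (x̄ - mu_0) = (0.2121, -0.8561),
  (x̄ - mu_0)^T · [...] = (0.75)·(0.2121) + (-2)·(-0.8561) = 1.8712.

Step 5 — scale by n: T² = 4 · 1.8712 = 7.4848.

T² ≈ 7.4848


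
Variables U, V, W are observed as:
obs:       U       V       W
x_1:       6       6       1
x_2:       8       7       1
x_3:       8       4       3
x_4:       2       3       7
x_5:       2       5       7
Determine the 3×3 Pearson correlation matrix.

Step 1 — column means:
  mean(U) = (6 + 8 + 8 + 2 + 2) / 5 = 26/5 = 5.2
  mean(V) = (6 + 7 + 4 + 3 + 5) / 5 = 25/5 = 5
  mean(W) = (1 + 1 + 3 + 7 + 7) / 5 = 19/5 = 3.8

Step 2 — sample variances and covariances s[i,j] = (1/(n-1)) · Σ_k (x_{k,i} - mean_i) · (x_{k,j} - mean_j), with n-1 = 4:
  s[U,U] = ((0.8)·(0.8) + (2.8)·(2.8) + (2.8)·(2.8) + (-3.2)·(-3.2) + (-3.2)·(-3.2)) / 4 = 36.8/4 = 9.2
  s[U,V] = ((0.8)·(1) + (2.8)·(2) + (2.8)·(-1) + (-3.2)·(-2) + (-3.2)·(0)) / 4 = 10/4 = 2.5
  s[U,W] = ((0.8)·(-2.8) + (2.8)·(-2.8) + (2.8)·(-0.8) + (-3.2)·(3.2) + (-3.2)·(3.2)) / 4 = -32.8/4 = -8.2
  s[V,V] = ((1)·(1) + (2)·(2) + (-1)·(-1) + (-2)·(-2) + (0)·(0)) / 4 = 10/4 = 2.5
  s[V,W] = ((1)·(-2.8) + (2)·(-2.8) + (-1)·(-0.8) + (-2)·(3.2) + (0)·(3.2)) / 4 = -14/4 = -3.5
  s[W,W] = ((-2.8)·(-2.8) + (-2.8)·(-2.8) + (-0.8)·(-0.8) + (3.2)·(3.2) + (3.2)·(3.2)) / 4 = 36.8/4 = 9.2
  Sample standard deviations s_i = √(s[i,i]):
  s(U) = √(9.2) = 3.0332
  s(V) = √(2.5) = 1.5811
  s(W) = √(9.2) = 3.0332

Step 3 — r_{ij} = s_{ij} / (s_i · s_j):
  r[U,U] = 1 (diagonal).
  r[U,V] = 2.5 / (3.0332 · 1.5811) = 2.5 / 4.7958 = 0.5213
  r[U,W] = -8.2 / (3.0332 · 3.0332) = -8.2 / 9.2 = -0.8913
  r[V,V] = 1 (diagonal).
  r[V,W] = -3.5 / (1.5811 · 3.0332) = -3.5 / 4.7958 = -0.7298
  r[W,W] = 1 (diagonal).

R is symmetric with unit diagonal. Assembling:

R = [[1, 0.5213, -0.8913],
 [0.5213, 1, -0.7298],
 [-0.8913, -0.7298, 1]]


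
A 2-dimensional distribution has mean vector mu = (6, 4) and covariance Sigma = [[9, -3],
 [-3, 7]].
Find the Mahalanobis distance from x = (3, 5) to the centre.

Step 1 — centre the observation: (x - mu) = (-3, 1).

Step 2 — invert Sigma. det(Sigma) = 9·7 - (-3)² = 54.
  Sigma^{-1} = (1/det) · [[d, -b], [-b, a]] = [[0.1296, 0.0556],
 [0.0556, 0.1667]].

Step 3 — form the quadratic (x - mu)^T · Sigma^{-1} · (x - mu):
  Sigma^{-1} · (x - mu) = (-0.3333, 0).
  (x - mu)^T · [Sigma^{-1} · (x - mu)] = (-3)·(-0.3333) + (1)·(0) = 1.

Step 4 — take square root: d = √(1) ≈ 1.

d(x, mu) = √(1) ≈ 1


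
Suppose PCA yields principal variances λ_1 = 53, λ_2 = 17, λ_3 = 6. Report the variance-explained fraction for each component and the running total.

Step 1 — total variance = trace(Sigma) = Σ λ_i = 53 + 17 + 6 = 76.

Step 2 — fraction explained by component i = λ_i / Σ λ:
  PC1: 53/76 = 0.6974
  PC2: 17/76 = 0.2237
  PC3: 6/76 = 0.0789

Step 3 — cumulative fraction after k components = (λ_1 + ... + λ_k) / Σ λ:
  k = 1: 53/76 = 0.6974
  k = 2: (53 + 17)/76 = 70/76 = 0.9211
  k = 3: (53 + 17 + 6)/76 = 76/76 = 1

Summary (fraction, with percent):

explained: PC1 0.6974 (69.74%), PC2 0.2237 (22.37%), PC3 0.0789 (7.89%);  cumulative: 0.6974, 0.9211, 1


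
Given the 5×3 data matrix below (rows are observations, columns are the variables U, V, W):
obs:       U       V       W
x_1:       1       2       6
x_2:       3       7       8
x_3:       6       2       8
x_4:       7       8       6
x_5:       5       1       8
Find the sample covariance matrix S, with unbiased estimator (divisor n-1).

Step 1 — column means:
  mean(U) = (1 + 3 + 6 + 7 + 5) / 5 = 22/5 = 4.4
  mean(V) = (2 + 7 + 2 + 8 + 1) / 5 = 20/5 = 4
  mean(W) = (6 + 8 + 8 + 6 + 8) / 5 = 36/5 = 7.2

Step 2 — sample covariance S[i,j] = (1/(n-1)) · Σ_k (x_{k,i} - mean_i) · (x_{k,j} - mean_j), with n-1 = 4.
  S[U,U] = ((-3.4)·(-3.4) + (-1.4)·(-1.4) + (1.6)·(1.6) + (2.6)·(2.6) + (0.6)·(0.6)) / 4 = 23.2/4 = 5.8
  S[U,V] = ((-3.4)·(-2) + (-1.4)·(3) + (1.6)·(-2) + (2.6)·(4) + (0.6)·(-3)) / 4 = 8/4 = 2
  S[U,W] = ((-3.4)·(-1.2) + (-1.4)·(0.8) + (1.6)·(0.8) + (2.6)·(-1.2) + (0.6)·(0.8)) / 4 = 1.6/4 = 0.4
  S[V,V] = ((-2)·(-2) + (3)·(3) + (-2)·(-2) + (4)·(4) + (-3)·(-3)) / 4 = 42/4 = 10.5
  S[V,W] = ((-2)·(-1.2) + (3)·(0.8) + (-2)·(0.8) + (4)·(-1.2) + (-3)·(0.8)) / 4 = -4/4 = -1
  S[W,W] = ((-1.2)·(-1.2) + (0.8)·(0.8) + (0.8)·(0.8) + (-1.2)·(-1.2) + (0.8)·(0.8)) / 4 = 4.8/4 = 1.2

S is symmetric (S[j,i] = S[i,j]). Assembling:

S = [[5.8, 2, 0.4],
 [2, 10.5, -1],
 [0.4, -1, 1.2]]


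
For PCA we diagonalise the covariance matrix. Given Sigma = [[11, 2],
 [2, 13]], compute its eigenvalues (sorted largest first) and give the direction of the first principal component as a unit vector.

Step 1 — characteristic polynomial of 2×2 Sigma:
  det(Sigma - λI) = λ² - trace · λ + det = 0.
  trace = 11 + 13 = 24, det = 11·13 - (2)² = 139.
Step 2 — discriminant:
  Δ = trace² - 4·det = 576 - 556 = 20.
Step 3 — eigenvalues:
  λ = (trace ± √Δ)/2 = (24 ± 4.4721)/2,
  λ_1 = 14.2361,  λ_2 = 9.7639.

Step 4 — unit eigenvector for λ_1: solve (Sigma - λ_1 I)v = 0. First row:
  (11 - 14.2361)·v_x + (2)·v_y = 0, i.e. (-3.2361)·v_x + (2)·v_y = 0,
  so v ∝ (b, λ_1 - a) = (2, 3.2361) = u.
  ||u|| = √((2)² + (3.2361)²) = √(14.4721) ≈ 3.8042,
  v_1 = u/||u|| ≈ (0.5257, 0.8507) (||v_1|| = 1).

λ_1 = 14.2361,  λ_2 = 9.7639;  v_1 ≈ (0.5257, 0.8507)


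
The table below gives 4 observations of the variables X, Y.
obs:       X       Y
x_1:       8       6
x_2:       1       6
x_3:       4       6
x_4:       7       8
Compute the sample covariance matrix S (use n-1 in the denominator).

Step 1 — column means:
  mean(X) = (8 + 1 + 4 + 7) / 4 = 20/4 = 5
  mean(Y) = (6 + 6 + 6 + 8) / 4 = 26/4 = 6.5

Step 2 — sample covariance S[i,j] = (1/(n-1)) · Σ_k (x_{k,i} - mean_i) · (x_{k,j} - mean_j), with n-1 = 3.
  S[X,X] = ((3)·(3) + (-4)·(-4) + (-1)·(-1) + (2)·(2)) / 3 = 30/3 = 10
  S[X,Y] = ((3)·(-0.5) + (-4)·(-0.5) + (-1)·(-0.5) + (2)·(1.5)) / 3 = 4/3 = 1.3333
  S[Y,Y] = ((-0.5)·(-0.5) + (-0.5)·(-0.5) + (-0.5)·(-0.5) + (1.5)·(1.5)) / 3 = 3/3 = 1

S is symmetric (S[j,i] = S[i,j]). Assembling:

S = [[10, 1.3333],
 [1.3333, 1]]


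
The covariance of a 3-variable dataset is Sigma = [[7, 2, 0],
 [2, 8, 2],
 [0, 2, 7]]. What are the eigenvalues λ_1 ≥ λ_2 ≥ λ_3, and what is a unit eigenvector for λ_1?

Step 1 — characteristic polynomial p(λ) = det(λI - Sigma) = λ³ - tr·λ² + c_1·λ - det, where tr = trace, c_1 = sum of the principal 2×2 minors, det = det(Sigma):
  tr = 7 + 8 + 7 = 22,
  c_1 = (7·8 - (2)²) + (7·7 - (0)²) + (8·7 - (2)²) = 52 + 49 + 52 = 153,
  det = 7·(8·7 - (2)²) - (2)·((2)·7 - (2)·(0)) + (0)·((2)·(2) - 8·(0)) = 7·(52) - (2)·(14) + (0)·(4) = 336.
  So p(λ) = λ³ - 22λ² + 153λ - 336.
Step 2 — look for an integer root (rational root theorem: any rational root is an integer divisor of 336). Testing λ = 7:
  p(7) = 343 - 1078 + 1071 - 336 = 0  ✓
  Dividing out (λ - 7): p(λ) = (λ - 7)(λ² - 15λ + 48).
Step 3 — remaining eigenvalues from the quadratic λ² - 15λ + 48 = 0:
  Δ = 15² - 4·48 = 225 - 192 = 33,  λ = (15 ± √33)/2 = (15 ± 5.7446)/2 ≈ 10.3723 or 4.6277.
  Sorted: λ_1 = 10.3723,  λ_2 = 7,  λ_3 = 4.6277  (check: sum = 22 = tr ✓).

Step 4 — unit eigenvector for λ_1 ≈ 10.3723: v spans the null space of (Sigma - λ_1 I), whose rows are
  r_1 = (-3.3723, 2, 0),  r_2 = (2, -2.3723, 2),  r_3 = (0, 2, -3.3723).
  v is orthogonal to every row, so take v ∝ r_1 × r_2 = ((2)·(2) - (0)·(-2.3723), (0)·(2) - (-3.3723)·(2), (-3.3723)·(-2.3723) - (2)·(2)) ≈ (4, 6.7446, 4).
  Let u = (4, 6.7446, 4).
  ||u|| = √((4)² + (6.7446)² + (4)²) = √(77.4891) ≈ 8.8028,  v_1 = u/||u|| ≈ (0.4544, 0.7662, 0.4544) (||v_1|| = 1).

λ_1 = 10.3723,  λ_2 = 7,  λ_3 = 4.6277;  v_1 ≈ (0.4544, 0.7662, 0.4544)
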